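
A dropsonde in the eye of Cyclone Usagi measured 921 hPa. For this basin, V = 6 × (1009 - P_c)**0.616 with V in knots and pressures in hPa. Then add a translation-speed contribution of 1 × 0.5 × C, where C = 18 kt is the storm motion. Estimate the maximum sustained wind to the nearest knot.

104 kt

ΔP = 1009 − 921 = 88 hPa.
88^0.616 ≈ 15.769.
V ≈ 6 × 15.769 ≈ 94.6 kt.
Translation term: 1 × 0.5 × 18 = 9 kt.
Corrected V ≈ 103.6 kt → 104 kt.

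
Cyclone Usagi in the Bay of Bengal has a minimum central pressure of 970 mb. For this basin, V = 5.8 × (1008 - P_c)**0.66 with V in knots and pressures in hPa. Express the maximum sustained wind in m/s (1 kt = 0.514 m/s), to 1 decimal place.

32.9 m/s

ΔP = 1008 − 970 = 38 mb.
V ≈ 5.8 × 38^0.66 = 5.8 × 11.032 ≈ 63.986 kt.
63.986 × 0.514 ≈ 32.89 m/s → 32.9 m/s.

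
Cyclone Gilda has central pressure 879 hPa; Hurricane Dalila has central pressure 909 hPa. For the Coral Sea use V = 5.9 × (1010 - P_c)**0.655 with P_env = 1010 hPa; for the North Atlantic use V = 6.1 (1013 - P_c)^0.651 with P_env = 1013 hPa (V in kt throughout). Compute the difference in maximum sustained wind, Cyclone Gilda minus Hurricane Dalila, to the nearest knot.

18 kt

Cyclone Gilda: ΔP = 131; V ≈ 5.9 × 131^0.655 ≈ 143.77 kt.
Hurricane Dalila: ΔP = 104; V ≈ 6.1 × 104^0.651 ≈ 125.43 kt.
Difference ≈ 143.77 − 125.43 = 18.34 → 18 kt.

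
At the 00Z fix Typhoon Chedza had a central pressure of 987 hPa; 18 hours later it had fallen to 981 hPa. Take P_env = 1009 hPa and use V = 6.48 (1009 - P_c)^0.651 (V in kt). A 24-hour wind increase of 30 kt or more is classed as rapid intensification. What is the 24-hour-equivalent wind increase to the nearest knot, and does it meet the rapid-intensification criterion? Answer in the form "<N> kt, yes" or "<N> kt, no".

V₁: ΔP = 22, V ≈ 6.48 × 22^0.651 ≈ 48.47 kt.
V₂: ΔP = 28, V ≈ 6.48 × 28^0.651 ≈ 56.71 kt.
ΔV over 18 h = 8.24 kt → 24 h equivalent = 8.24 × 24/18 ≈ 10.99 kt.
11 kt < 30 kt ⇒ not rapid intensification.

11 kt, no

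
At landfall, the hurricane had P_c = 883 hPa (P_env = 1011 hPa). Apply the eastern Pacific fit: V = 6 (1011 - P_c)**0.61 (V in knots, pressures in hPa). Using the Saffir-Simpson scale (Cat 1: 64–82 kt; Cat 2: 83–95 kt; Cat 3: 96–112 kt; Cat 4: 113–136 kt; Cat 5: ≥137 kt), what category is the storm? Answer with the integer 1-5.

ΔP = 1011 − 883 = 128 hPa.
V ≈ 6 × 128^0.61 = 6 × 19.29 ≈ 116 kt.
116 kt falls in the Category 4 band.

4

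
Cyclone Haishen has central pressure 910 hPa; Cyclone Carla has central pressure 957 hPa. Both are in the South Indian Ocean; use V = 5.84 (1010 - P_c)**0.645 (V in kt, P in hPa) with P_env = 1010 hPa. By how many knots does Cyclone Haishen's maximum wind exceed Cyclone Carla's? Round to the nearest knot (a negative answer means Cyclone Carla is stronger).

Cyclone Haishen: ΔP = 100; V ≈ 5.84 × 100^0.645 ≈ 113.87 kt.
Cyclone Carla: ΔP = 53; V ≈ 5.84 × 53^0.645 ≈ 75.61 kt.
Difference ≈ 113.87 − 75.61 = 38.26 → 38 kt.

38 kt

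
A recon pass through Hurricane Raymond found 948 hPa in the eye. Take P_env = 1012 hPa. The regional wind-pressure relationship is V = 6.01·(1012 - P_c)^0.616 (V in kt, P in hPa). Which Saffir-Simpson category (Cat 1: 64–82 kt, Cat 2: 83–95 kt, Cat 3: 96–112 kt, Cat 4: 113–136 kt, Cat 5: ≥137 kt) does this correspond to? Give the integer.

1

ΔP = 1012 − 948 = 64 hPa.
V ≈ 6.01 × 64^0.616 = 6.01 × 12.96 ≈ 78 kt.
78 kt falls in the Category 1 band.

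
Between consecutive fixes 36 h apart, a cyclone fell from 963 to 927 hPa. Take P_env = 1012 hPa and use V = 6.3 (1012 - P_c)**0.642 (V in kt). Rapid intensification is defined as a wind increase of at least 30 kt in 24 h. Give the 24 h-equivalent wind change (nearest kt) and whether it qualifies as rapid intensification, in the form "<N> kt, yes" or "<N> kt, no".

V₁: ΔP = 49, V ≈ 6.3 × 49^0.642 ≈ 76.64 kt.
V₂: ΔP = 85, V ≈ 6.3 × 85^0.642 ≈ 109.15 kt.
ΔV over 36 h = 32.51 kt → 24 h equivalent = 32.51 × 24/36 ≈ 21.67 kt.
22 kt < 30 kt ⇒ not rapid intensification.

22 kt, no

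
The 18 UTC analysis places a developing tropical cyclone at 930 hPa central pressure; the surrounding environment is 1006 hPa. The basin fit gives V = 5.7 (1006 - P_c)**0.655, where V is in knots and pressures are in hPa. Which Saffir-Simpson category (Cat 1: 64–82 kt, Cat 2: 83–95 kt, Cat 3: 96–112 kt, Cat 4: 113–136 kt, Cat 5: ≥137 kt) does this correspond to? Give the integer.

3

ΔP = 1006 − 930 = 76 hPa.
V ≈ 5.7 × 76^0.655 = 5.7 × 17.06 ≈ 97 kt.
97 kt falls in the Category 3 band.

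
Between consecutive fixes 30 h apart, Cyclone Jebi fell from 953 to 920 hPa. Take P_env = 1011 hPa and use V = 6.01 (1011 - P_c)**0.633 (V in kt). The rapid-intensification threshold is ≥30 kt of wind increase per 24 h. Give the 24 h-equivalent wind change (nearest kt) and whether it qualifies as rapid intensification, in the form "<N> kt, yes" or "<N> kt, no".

21 kt, no

V₁: ΔP = 58, V ≈ 6.01 × 58^0.633 ≈ 78.55 kt.
V₂: ΔP = 91, V ≈ 6.01 × 91^0.633 ≈ 104.46 kt.
ΔV over 30 h = 25.91 kt → 24 h equivalent = 25.91 × 24/30 ≈ 20.73 kt.
21 kt < 30 kt ⇒ not rapid intensification.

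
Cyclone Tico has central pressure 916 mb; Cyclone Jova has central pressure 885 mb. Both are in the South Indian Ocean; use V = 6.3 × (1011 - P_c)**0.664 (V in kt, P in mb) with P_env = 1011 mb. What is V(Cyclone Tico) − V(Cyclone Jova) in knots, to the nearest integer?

-27 kt

Cyclone Tico: ΔP = 95; V ≈ 6.3 × 95^0.664 ≈ 129.58 kt.
Cyclone Jova: ΔP = 126; V ≈ 6.3 × 126^0.664 ≈ 156.31 kt.
Difference ≈ 129.58 − 156.31 = -26.73 → -27 kt.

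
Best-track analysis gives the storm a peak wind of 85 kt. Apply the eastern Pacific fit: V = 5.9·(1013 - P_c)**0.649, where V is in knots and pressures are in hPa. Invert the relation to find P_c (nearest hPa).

952 hPa

ΔP = (V / 5.9)^(1/0.649) = (85/5.9)^1.541.
85/5.9 = 14.407; 14.407^1.541 ≈ 60.98 hPa.
P_c = 1013 − 60.98 = 952.02 ≈ 952 hPa.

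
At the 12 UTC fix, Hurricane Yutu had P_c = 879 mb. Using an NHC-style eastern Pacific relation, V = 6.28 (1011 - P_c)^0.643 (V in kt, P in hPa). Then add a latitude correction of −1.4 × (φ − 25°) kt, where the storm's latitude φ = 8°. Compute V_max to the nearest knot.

169 kt

ΔP = 1011 − 879 = 132 mb.
132^0.643 ≈ 23.096.
V ≈ 6.28 × 23.096 ≈ 145.0 kt.
Latitude correction: −1.4 × (8 − 25) = 23.8 kt.
Corrected V ≈ 168.8 kt → 169 kt.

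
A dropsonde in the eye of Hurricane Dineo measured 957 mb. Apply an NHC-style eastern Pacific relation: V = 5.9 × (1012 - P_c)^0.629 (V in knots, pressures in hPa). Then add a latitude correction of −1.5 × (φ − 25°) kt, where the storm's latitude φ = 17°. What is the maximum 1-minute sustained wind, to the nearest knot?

ΔP = 1012 − 957 = 55 mb.
55^0.629 ≈ 12.436.
V ≈ 5.9 × 12.436 ≈ 73.4 kt.
Latitude correction: −1.5 × (17 − 25) = 12 kt.
Corrected V ≈ 85.4 kt → 85 kt.

85 kt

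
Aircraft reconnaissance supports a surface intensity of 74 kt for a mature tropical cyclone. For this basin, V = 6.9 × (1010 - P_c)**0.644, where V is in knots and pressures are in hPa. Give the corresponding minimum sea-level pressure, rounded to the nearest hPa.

970 hPa

ΔP = (V / 6.9)^(1/0.644) = (74/6.9)^1.553.
74/6.9 = 10.725; 10.725^1.553 ≈ 39.81 hPa.
P_c = 1010 − 39.81 = 970.19 ≈ 970 hPa.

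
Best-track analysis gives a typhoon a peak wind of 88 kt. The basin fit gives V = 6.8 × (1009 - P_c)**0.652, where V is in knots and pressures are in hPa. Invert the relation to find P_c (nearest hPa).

958 hPa

ΔP = (V / 6.8)^(1/0.652) = (88/6.8)^1.534.
88/6.8 = 12.941; 12.941^1.534 ≈ 50.76 hPa.
P_c = 1009 − 50.76 = 958.24 ≈ 958 hPa.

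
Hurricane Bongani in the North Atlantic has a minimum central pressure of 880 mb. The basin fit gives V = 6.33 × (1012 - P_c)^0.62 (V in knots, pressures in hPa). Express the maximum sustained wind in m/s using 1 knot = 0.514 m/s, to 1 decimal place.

ΔP = 1012 − 880 = 132 mb.
V ≈ 6.33 × 132^0.62 = 6.33 × 20.642 ≈ 130.665 kt.
130.665 × 0.514 ≈ 67.16 m/s → 67.2 m/s.

67.2 m/s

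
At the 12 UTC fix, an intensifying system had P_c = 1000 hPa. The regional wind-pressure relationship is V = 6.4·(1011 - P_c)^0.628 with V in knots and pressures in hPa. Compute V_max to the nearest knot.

29 kt

ΔP = 1011 − 1000 = 11 hPa.
11^0.628 ≈ 4.508.
V ≈ 6.4 × 4.508 ≈ 28.9 kt.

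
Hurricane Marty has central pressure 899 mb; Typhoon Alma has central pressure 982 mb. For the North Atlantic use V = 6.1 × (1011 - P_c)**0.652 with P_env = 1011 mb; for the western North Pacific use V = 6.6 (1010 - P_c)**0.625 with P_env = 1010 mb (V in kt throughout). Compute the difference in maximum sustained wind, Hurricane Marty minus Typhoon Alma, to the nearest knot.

Hurricane Marty: ΔP = 112; V ≈ 6.1 × 112^0.652 ≈ 132.26 kt.
Typhoon Alma: ΔP = 28; V ≈ 6.6 × 28^0.625 ≈ 52.97 kt.
Difference ≈ 132.26 − 52.97 = 79.29 → 79 kt.

79 kt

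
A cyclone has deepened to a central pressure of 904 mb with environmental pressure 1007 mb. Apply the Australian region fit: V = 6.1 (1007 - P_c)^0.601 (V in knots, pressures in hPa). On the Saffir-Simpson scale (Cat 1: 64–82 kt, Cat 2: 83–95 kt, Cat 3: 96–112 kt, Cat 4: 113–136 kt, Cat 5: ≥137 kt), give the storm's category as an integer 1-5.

ΔP = 1007 − 904 = 103 mb.
V ≈ 6.1 × 103^0.601 = 6.1 × 16.21 ≈ 99 kt.
99 kt falls in the Category 3 band.

3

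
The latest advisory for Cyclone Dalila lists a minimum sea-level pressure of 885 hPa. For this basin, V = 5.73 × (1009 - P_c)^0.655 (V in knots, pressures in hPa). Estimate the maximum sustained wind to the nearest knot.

135 kt

ΔP = 1009 − 885 = 124 hPa.
124^0.655 ≈ 23.507.
V ≈ 5.73 × 23.507 ≈ 134.7 kt.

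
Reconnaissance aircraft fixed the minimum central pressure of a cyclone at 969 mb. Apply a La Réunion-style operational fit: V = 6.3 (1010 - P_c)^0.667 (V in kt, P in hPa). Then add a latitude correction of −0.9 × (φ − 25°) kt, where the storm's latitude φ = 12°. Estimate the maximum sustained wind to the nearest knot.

87 kt

ΔP = 1010 − 969 = 41 mb.
41^0.667 ≈ 11.905.
V ≈ 6.3 × 11.905 ≈ 75.0 kt.
Latitude correction: −0.9 × (12 − 25) = 11.7 kt.
Corrected V ≈ 86.7 kt → 87 kt.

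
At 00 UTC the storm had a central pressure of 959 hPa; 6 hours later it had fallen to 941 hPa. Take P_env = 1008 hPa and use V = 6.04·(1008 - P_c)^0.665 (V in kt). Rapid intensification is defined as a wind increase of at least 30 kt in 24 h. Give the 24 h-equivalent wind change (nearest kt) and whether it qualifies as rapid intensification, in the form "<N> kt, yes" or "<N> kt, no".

V₁: ΔP = 49, V ≈ 6.04 × 49^0.665 ≈ 80.36 kt.
V₂: ΔP = 67, V ≈ 6.04 × 67^0.665 ≈ 98.94 kt.
ΔV over 6 h = 18.58 kt → 24 h equivalent = 18.58 × 24/6 ≈ 74.32 kt.
74 kt ≥ 30 kt ⇒ rapid intensification.

74 kt, yes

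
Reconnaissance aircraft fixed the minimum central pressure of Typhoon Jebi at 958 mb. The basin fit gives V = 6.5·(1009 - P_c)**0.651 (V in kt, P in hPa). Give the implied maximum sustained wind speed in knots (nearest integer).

84 kt

ΔP = 1009 − 958 = 51 mb.
51^0.651 ≈ 12.931.
V ≈ 6.5 × 12.931 ≈ 84.1 kt.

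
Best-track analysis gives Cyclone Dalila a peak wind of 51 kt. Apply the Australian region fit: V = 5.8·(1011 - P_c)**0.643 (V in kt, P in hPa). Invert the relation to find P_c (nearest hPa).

982 hPa

ΔP = (V / 5.8)^(1/0.643) = (51/5.8)^1.555.
51/5.8 = 8.793; 8.793^1.555 ≈ 29.40 hPa.
P_c = 1011 − 29.40 = 981.60 ≈ 982 hPa.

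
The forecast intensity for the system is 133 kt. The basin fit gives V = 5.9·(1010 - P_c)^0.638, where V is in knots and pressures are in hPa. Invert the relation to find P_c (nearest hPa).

878 hPa

ΔP = (V / 5.9)^(1/0.638) = (133/5.9)^1.567.
133/5.9 = 22.542; 22.542^1.567 ≈ 132.04 hPa.
P_c = 1010 − 132.04 = 877.96 ≈ 878 hPa.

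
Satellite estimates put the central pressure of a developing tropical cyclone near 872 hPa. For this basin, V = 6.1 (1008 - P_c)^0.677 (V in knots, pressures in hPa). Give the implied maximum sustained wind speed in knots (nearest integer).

170 kt

ΔP = 1008 − 872 = 136 hPa.
136^0.677 ≈ 27.823.
V ≈ 6.1 × 27.823 ≈ 169.7 kt.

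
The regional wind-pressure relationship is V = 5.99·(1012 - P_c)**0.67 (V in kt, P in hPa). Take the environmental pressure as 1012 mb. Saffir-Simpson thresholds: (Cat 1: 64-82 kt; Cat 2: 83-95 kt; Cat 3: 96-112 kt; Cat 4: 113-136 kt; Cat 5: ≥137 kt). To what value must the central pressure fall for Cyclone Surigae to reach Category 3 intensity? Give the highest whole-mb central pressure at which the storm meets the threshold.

949 mb

Category 3 begins at V = 96 kt.
Required ΔP = (96/5.99)^(1/0.67) = 16.027^1.493 ≈ 62.85 mb.
P_c ≤ 1012 − 62.85 = 949.15, so the highest integer P_c is 949 mb.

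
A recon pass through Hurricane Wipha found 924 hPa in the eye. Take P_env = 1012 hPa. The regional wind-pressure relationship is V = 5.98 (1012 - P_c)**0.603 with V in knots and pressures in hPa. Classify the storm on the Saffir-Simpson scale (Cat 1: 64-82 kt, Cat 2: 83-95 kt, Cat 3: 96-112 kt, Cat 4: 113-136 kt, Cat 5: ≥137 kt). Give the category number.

2

ΔP = 1012 − 924 = 88 hPa.
V ≈ 5.98 × 88^0.603 = 5.98 × 14.88 ≈ 89 kt.
89 kt falls in the Category 2 band.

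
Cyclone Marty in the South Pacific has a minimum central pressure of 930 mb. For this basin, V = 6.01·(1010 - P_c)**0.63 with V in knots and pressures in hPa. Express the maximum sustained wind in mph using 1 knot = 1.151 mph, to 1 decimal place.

109.4 mph

ΔP = 1010 − 930 = 80 mb.
V ≈ 6.01 × 80^0.63 = 6.01 × 15.811 ≈ 95.021 kt.
95.021 × 1.151 ≈ 109.37 mph → 109.4 mph.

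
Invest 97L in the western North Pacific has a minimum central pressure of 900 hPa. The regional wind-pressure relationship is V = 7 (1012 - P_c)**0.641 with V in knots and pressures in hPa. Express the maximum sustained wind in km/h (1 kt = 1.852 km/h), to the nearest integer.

267 km/h

ΔP = 1012 − 900 = 112 hPa.
V ≈ 7 × 112^0.641 = 7 × 20.585 ≈ 144.094 kt.
144.094 × 1.852 ≈ 266.86 km/h → 267 km/h.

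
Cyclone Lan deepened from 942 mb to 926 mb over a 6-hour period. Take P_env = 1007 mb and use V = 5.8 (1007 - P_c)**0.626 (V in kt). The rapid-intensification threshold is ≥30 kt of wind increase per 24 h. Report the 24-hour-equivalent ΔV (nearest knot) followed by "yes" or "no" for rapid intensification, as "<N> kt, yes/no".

V₁: ΔP = 65, V ≈ 5.8 × 65^0.626 ≈ 79.12 kt.
V₂: ΔP = 81, V ≈ 5.8 × 81^0.626 ≈ 90.81 kt.
ΔV over 6 h = 11.69 kt → 24 h equivalent = 11.69 × 24/6 ≈ 46.76 kt.
47 kt ≥ 30 kt ⇒ rapid intensification.

47 kt, yes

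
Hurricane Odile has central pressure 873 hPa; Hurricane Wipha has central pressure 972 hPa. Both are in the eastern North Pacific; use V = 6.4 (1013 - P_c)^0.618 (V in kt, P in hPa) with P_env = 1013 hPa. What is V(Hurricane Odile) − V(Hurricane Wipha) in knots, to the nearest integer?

Hurricane Odile: ΔP = 140; V ≈ 6.4 × 140^0.618 ≈ 135.67 kt.
Hurricane Wipha: ΔP = 41; V ≈ 6.4 × 41^0.618 ≈ 63.52 kt.
Difference ≈ 135.67 − 63.52 = 72.15 → 72 kt.

72 kt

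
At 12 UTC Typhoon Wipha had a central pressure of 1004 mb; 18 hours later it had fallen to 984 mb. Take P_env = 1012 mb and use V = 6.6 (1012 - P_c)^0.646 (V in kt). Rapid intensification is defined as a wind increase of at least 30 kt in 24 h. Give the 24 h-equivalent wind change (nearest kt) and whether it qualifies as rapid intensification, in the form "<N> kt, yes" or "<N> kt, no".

V₁: ΔP = 8, V ≈ 6.6 × 8^0.646 ≈ 25.29 kt.
V₂: ΔP = 28, V ≈ 6.6 × 28^0.646 ≈ 56.81 kt.
ΔV over 18 h = 31.52 kt → 24 h equivalent = 31.52 × 24/18 ≈ 42.03 kt.
42 kt ≥ 30 kt ⇒ rapid intensification.

42 kt, yes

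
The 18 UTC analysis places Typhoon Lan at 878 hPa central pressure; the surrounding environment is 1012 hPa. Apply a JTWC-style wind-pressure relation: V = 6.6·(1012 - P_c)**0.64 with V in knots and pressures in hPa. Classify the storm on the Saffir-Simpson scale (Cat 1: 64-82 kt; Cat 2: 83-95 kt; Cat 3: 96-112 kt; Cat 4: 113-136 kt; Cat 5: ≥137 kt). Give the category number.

ΔP = 1012 − 878 = 134 hPa.
V ≈ 6.6 × 134^0.64 = 6.6 × 22.98 ≈ 152 kt.
152 kt falls in the Category 5 band.

5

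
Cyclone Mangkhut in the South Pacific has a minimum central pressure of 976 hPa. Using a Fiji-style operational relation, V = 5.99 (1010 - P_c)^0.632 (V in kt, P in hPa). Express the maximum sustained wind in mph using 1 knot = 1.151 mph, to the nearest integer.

ΔP = 1010 − 976 = 34 hPa.
V ≈ 5.99 × 34^0.632 = 5.99 × 9.287 ≈ 55.632 kt.
55.632 × 1.151 ≈ 64.03 mph → 64 mph.

64 mph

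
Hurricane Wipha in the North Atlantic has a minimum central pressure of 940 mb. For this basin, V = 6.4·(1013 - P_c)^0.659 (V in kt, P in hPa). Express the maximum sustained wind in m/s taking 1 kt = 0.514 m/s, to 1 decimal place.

ΔP = 1013 − 940 = 73 mb.
V ≈ 6.4 × 73^0.659 = 6.4 × 16.902 ≈ 108.171 kt.
108.171 × 0.514 ≈ 55.60 m/s → 55.6 m/s.

55.6 m/s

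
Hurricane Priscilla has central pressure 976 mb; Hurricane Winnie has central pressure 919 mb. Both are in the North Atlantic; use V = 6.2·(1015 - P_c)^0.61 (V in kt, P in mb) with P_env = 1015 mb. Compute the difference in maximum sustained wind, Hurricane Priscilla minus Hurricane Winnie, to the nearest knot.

-42 kt

Hurricane Priscilla: ΔP = 39; V ≈ 6.2 × 39^0.61 ≈ 57.94 kt.
Hurricane Winnie: ΔP = 96; V ≈ 6.2 × 96^0.61 ≈ 100.36 kt.
Difference ≈ 57.94 − 100.36 = -42.42 → -42 kt.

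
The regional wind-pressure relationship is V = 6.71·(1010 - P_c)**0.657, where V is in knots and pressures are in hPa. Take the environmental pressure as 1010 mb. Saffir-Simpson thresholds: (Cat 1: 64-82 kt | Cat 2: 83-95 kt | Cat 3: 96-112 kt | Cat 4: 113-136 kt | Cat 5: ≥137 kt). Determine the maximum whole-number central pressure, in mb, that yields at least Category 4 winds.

936 mb

Category 4 begins at V = 113 kt.
Required ΔP = (113/6.71)^(1/0.657) = 16.841^1.522 ≈ 73.55 mb.
P_c ≤ 1010 − 73.55 = 936.45, so the highest integer P_c is 936 mb.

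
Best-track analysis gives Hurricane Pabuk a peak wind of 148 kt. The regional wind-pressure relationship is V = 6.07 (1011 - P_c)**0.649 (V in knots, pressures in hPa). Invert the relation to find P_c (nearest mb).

874 mb

ΔP = (V / 6.07)^(1/0.649) = (148/6.07)^1.541.
148/6.07 = 24.382; 24.382^1.541 ≈ 137.17 mb.
P_c = 1011 − 137.17 = 873.83 ≈ 874 mb.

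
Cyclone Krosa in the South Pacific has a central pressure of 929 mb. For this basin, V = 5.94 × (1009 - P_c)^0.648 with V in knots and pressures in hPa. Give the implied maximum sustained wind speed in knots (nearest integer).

102 kt

ΔP = 1009 − 929 = 80 mb.
80^0.648 ≈ 17.108.
V ≈ 5.94 × 17.108 ≈ 101.6 kt.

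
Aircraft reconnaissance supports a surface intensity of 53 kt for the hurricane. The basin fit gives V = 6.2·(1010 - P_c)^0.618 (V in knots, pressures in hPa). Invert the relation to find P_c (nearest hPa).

978 hPa

ΔP = (V / 6.2)^(1/0.618) = (53/6.2)^1.618.
53/6.2 = 8.548; 8.548^1.618 ≈ 32.20 hPa.
P_c = 1010 − 32.20 = 977.80 ≈ 978 hPa.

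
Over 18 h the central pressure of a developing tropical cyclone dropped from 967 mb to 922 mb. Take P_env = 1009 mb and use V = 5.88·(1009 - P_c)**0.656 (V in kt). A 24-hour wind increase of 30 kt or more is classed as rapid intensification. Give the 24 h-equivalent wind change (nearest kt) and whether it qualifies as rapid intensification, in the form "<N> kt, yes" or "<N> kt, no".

56 kt, yes

V₁: ΔP = 42, V ≈ 5.88 × 42^0.656 ≈ 68.27 kt.
V₂: ΔP = 87, V ≈ 5.88 × 87^0.656 ≈ 110.08 kt.
ΔV over 18 h = 41.81 kt → 24 h equivalent = 41.81 × 24/18 ≈ 55.75 kt.
56 kt ≥ 30 kt ⇒ rapid intensification.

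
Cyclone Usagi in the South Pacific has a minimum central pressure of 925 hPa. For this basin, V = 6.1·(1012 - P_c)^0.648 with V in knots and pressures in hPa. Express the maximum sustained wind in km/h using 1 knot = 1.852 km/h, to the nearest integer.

204 km/h

ΔP = 1012 − 925 = 87 hPa.
V ≈ 6.1 × 87^0.648 = 6.1 × 18.064 ≈ 110.189 kt.
110.189 × 1.852 ≈ 204.07 km/h → 204 km/h.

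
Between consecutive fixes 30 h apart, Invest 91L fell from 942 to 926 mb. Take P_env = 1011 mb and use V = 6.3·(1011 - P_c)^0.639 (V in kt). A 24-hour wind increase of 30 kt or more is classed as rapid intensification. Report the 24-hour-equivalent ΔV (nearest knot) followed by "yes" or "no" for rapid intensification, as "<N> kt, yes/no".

V₁: ΔP = 69, V ≈ 6.3 × 69^0.639 ≈ 94.27 kt.
V₂: ΔP = 85, V ≈ 6.3 × 85^0.639 ≈ 107.71 kt.
ΔV over 30 h = 13.44 kt → 24 h equivalent = 13.44 × 24/30 ≈ 10.75 kt.
11 kt < 30 kt ⇒ not rapid intensification.

11 kt, no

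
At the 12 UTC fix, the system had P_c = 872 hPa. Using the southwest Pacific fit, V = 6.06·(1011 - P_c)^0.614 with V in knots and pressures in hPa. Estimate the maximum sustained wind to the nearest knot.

ΔP = 1011 − 872 = 139 hPa.
139^0.614 ≈ 20.692.
V ≈ 6.06 × 20.692 ≈ 125.4 kt.

125 kt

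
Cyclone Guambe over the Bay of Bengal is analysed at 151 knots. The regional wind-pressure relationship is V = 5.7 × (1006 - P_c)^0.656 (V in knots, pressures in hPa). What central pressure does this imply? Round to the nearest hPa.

ΔP = (V / 5.7)^(1/0.656) = (151/5.7)^1.524.
151/5.7 = 26.491; 26.491^1.524 ≈ 147.69 hPa.
P_c = 1006 − 147.69 = 858.31 ≈ 858 hPa.

858 hPa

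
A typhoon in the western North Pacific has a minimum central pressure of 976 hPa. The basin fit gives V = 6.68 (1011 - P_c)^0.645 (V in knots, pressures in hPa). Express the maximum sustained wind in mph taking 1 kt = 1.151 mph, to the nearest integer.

ΔP = 1011 − 976 = 35 hPa.
V ≈ 6.68 × 35^0.645 = 6.68 × 9.907 ≈ 66.176 kt.
66.176 × 1.151 ≈ 76.17 mph → 76 mph.

76 mph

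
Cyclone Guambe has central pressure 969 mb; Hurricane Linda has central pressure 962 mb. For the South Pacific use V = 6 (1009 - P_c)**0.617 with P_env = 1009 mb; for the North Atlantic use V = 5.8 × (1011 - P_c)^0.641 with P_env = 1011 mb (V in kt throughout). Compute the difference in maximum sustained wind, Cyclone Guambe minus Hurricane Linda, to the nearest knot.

Cyclone Guambe: ΔP = 40; V ≈ 6 × 40^0.617 ≈ 58.43 kt.
Hurricane Linda: ΔP = 49; V ≈ 5.8 × 49^0.641 ≈ 70.28 kt.
Difference ≈ 58.43 − 70.28 = -11.85 → -12 kt.

-12 kt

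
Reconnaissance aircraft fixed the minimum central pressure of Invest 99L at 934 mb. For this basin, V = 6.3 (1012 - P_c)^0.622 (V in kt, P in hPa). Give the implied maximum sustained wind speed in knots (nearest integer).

95 kt

ΔP = 1012 − 934 = 78 mb.
78^0.622 ≈ 15.027.
V ≈ 6.3 × 15.027 ≈ 94.7 kt.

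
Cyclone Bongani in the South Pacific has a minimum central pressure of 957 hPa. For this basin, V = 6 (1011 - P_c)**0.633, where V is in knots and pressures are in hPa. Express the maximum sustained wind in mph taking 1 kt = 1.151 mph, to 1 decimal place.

ΔP = 1011 − 957 = 54 hPa.
V ≈ 6 × 54^0.633 = 6 × 12.491 ≈ 74.947 kt.
74.947 × 1.151 ≈ 86.26 mph → 86.3 mph.

86.3 mph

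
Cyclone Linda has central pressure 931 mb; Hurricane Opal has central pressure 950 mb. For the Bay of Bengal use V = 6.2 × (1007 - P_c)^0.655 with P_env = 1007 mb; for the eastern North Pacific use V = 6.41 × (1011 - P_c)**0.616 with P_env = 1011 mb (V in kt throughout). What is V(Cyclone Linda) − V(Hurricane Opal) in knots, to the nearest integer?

25 kt

Cyclone Linda: ΔP = 76; V ≈ 6.2 × 76^0.655 ≈ 105.76 kt.
Hurricane Opal: ΔP = 61; V ≈ 6.41 × 61^0.616 ≈ 80.65 kt.
Difference ≈ 105.76 − 80.65 = 25.11 → 25 kt.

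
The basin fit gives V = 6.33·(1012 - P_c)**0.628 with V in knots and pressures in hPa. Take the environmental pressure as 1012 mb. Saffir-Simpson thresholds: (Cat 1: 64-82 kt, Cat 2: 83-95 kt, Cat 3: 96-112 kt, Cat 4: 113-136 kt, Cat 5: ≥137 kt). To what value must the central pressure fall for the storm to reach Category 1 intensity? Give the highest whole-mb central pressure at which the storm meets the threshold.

Category 1 begins at V = 64 kt.
Required ΔP = (64/6.33)^(1/0.628) = 10.111^1.592 ≈ 39.81 mb.
P_c ≤ 1012 − 39.81 = 972.19, so the highest integer P_c is 972 mb.

972 mb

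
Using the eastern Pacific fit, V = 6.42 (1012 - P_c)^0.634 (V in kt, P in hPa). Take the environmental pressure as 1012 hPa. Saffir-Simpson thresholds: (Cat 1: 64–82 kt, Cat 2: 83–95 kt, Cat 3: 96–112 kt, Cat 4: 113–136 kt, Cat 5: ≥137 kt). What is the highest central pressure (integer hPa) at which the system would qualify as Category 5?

887 hPa

Category 5 begins at V = 137 kt.
Required ΔP = (137/6.42)^(1/0.634) = 21.340^1.577 ≈ 124.88 hPa.
P_c ≤ 1012 − 124.88 = 887.12, so the highest integer P_c is 887 hPa.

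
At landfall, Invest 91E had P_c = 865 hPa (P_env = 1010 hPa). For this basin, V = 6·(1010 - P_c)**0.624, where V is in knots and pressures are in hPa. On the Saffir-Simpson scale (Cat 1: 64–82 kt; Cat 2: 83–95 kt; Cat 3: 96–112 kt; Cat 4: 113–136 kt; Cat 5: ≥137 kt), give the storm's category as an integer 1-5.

ΔP = 1010 − 865 = 145 hPa.
V ≈ 6 × 145^0.624 = 6 × 22.32 ≈ 134 kt.
134 kt falls in the Category 4 band.

4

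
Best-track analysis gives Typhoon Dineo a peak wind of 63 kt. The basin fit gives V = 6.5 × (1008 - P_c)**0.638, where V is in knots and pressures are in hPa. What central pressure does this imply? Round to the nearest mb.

ΔP = (V / 6.5)^(1/0.638) = (63/6.5)^1.567.
63/6.5 = 9.692; 9.692^1.567 ≈ 35.17 mb.
P_c = 1008 − 35.17 = 972.83 ≈ 973 mb.

973 mb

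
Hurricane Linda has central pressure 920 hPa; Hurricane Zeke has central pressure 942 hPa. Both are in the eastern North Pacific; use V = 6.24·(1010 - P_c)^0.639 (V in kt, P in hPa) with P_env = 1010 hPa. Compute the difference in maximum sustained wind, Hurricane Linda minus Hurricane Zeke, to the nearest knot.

18 kt

Hurricane Linda: ΔP = 90; V ≈ 6.24 × 90^0.639 ≈ 110.65 kt.
Hurricane Zeke: ΔP = 68; V ≈ 6.24 × 68^0.639 ≈ 92.50 kt.
Difference ≈ 110.65 − 92.50 = 18.15 → 18 kt.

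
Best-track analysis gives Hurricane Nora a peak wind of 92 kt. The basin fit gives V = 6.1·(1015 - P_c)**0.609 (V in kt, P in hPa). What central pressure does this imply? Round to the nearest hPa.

929 hPa

ΔP = (V / 6.1)^(1/0.609) = (92/6.1)^1.642.
92/6.1 = 15.082; 15.082^1.642 ≈ 86.11 hPa.
P_c = 1015 − 86.11 = 928.89 ≈ 929 hPa.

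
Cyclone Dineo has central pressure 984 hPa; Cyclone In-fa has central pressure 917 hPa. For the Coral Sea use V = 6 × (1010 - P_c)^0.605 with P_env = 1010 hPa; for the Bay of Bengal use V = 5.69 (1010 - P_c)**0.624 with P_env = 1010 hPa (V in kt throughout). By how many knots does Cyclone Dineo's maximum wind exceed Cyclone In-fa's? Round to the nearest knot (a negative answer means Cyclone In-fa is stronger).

-53 kt

Cyclone Dineo: ΔP = 26; V ≈ 6 × 26^0.605 ≈ 43.07 kt.
Cyclone In-fa: ΔP = 93; V ≈ 5.69 × 93^0.624 ≈ 96.26 kt.
Difference ≈ 43.07 − 96.26 = -53.19 → -53 kt.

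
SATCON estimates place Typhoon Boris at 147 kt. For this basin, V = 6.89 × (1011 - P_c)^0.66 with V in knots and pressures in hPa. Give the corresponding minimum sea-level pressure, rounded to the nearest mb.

ΔP = (V / 6.89)^(1/0.66) = (147/6.89)^1.515.
147/6.89 = 21.335; 21.335^1.515 ≈ 103.23 mb.
P_c = 1011 − 103.23 = 907.77 ≈ 908 mb.

908 mb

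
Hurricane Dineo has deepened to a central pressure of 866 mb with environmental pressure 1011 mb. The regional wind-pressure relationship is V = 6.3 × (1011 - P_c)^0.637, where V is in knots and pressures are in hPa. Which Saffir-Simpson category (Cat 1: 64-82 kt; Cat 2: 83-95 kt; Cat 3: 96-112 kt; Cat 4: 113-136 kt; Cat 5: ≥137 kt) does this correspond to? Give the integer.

5

ΔP = 1011 − 866 = 145 mb.
V ≈ 6.3 × 145^0.637 = 6.3 × 23.81 ≈ 150 kt.
150 kt falls in the Category 5 band.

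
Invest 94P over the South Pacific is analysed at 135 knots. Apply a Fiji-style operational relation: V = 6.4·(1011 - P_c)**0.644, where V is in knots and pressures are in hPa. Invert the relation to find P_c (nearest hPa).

897 hPa

ΔP = (V / 6.4)^(1/0.644) = (135/6.4)^1.553.
135/6.4 = 21.094; 21.094^1.553 ≈ 113.80 hPa.
P_c = 1011 − 113.80 = 897.20 ≈ 897 hPa.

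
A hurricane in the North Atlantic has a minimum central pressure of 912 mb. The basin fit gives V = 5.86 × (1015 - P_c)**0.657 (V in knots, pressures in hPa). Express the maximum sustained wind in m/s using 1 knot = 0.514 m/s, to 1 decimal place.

63.3 m/s

ΔP = 1015 − 912 = 103 mb.
V ≈ 5.86 × 103^0.657 = 5.86 × 21.010 ≈ 123.121 kt.
123.121 × 0.514 ≈ 63.28 m/s → 63.3 m/s.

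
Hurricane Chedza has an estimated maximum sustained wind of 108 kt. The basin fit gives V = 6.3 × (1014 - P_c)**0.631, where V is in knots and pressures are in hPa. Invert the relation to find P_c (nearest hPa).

924 hPa

ΔP = (V / 6.3)^(1/0.631) = (108/6.3)^1.585.
108/6.3 = 17.143; 17.143^1.585 ≈ 90.31 hPa.
P_c = 1014 − 90.31 = 923.69 ≈ 924 hPa.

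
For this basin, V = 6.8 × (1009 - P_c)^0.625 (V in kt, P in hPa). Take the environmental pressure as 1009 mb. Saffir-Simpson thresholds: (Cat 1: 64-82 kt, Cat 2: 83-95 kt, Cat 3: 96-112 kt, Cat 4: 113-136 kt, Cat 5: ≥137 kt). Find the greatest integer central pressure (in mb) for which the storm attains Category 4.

919 mb

Category 4 begins at V = 113 kt.
Required ΔP = (113/6.8)^(1/0.625) = 16.618^1.600 ≈ 89.72 mb.
P_c ≤ 1009 − 89.72 = 919.28, so the highest integer P_c is 919 mb.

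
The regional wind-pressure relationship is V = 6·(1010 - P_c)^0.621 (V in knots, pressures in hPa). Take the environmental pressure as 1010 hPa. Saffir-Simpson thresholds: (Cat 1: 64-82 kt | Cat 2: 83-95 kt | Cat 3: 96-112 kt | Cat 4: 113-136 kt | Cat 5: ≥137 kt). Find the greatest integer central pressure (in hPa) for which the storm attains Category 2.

Category 2 begins at V = 83 kt.
Required ΔP = (83/6)^(1/0.621) = 13.833^1.610 ≈ 68.75 hPa.
P_c ≤ 1010 − 68.75 = 941.25, so the highest integer P_c is 941 hPa.

941 hPa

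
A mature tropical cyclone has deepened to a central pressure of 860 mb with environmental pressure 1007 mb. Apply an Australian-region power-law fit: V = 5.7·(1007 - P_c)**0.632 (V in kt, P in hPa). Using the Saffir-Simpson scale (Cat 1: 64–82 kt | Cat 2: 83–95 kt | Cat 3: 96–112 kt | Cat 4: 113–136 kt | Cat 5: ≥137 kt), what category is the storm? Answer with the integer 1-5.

4

ΔP = 1007 − 860 = 147 mb.
V ≈ 5.7 × 147^0.632 = 5.7 × 23.43 ≈ 134 kt.
134 kt falls in the Category 4 band.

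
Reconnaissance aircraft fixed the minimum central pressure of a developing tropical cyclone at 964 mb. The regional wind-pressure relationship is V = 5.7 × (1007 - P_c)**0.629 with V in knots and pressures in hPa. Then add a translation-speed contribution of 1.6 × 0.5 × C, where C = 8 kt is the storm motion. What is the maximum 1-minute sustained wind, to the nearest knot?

67 kt

ΔP = 1007 − 964 = 43 mb.
43^0.629 ≈ 10.653.
V ≈ 5.7 × 10.653 ≈ 60.7 kt.
Translation term: 1.6 × 0.5 × 8 = 6.4 kt.
Corrected V ≈ 67.1 kt → 67 kt.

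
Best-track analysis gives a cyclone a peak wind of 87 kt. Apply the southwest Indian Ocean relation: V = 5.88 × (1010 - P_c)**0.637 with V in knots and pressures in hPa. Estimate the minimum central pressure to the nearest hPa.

941 hPa

ΔP = (V / 5.88)^(1/0.637) = (87/5.88)^1.570.
87/5.88 = 14.796; 14.796^1.570 ≈ 68.70 hPa.
P_c = 1010 − 68.70 = 941.30 ≈ 941 hPa.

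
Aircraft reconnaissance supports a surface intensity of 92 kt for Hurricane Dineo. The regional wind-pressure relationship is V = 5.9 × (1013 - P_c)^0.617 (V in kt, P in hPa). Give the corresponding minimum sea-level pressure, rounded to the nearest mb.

ΔP = (V / 5.9)^(1/0.617) = (92/5.9)^1.621.
92/5.9 = 15.593; 15.593^1.621 ≈ 85.79 mb.
P_c = 1013 − 85.79 = 927.21 ≈ 927 mb.

927 mb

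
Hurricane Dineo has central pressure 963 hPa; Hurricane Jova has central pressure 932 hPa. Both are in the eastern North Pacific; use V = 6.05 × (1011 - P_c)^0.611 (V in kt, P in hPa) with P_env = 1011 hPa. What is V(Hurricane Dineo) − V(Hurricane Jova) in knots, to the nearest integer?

Hurricane Dineo: ΔP = 48; V ≈ 6.05 × 48^0.611 ≈ 64.42 kt.
Hurricane Jova: ΔP = 79; V ≈ 6.05 × 79^0.611 ≈ 87.34 kt.
Difference ≈ 64.42 − 87.34 = -22.92 → -23 kt.

-23 kt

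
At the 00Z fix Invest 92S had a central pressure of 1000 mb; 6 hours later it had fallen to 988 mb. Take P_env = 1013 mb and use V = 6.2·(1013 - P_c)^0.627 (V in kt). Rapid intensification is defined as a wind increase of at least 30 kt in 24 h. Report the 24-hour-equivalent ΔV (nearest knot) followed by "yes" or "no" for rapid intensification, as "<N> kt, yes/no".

63 kt, yes

V₁: ΔP = 13, V ≈ 6.2 × 13^0.627 ≈ 30.96 kt.
V₂: ΔP = 25, V ≈ 6.2 × 25^0.627 ≈ 46.66 kt.
ΔV over 6 h = 15.70 kt → 24 h equivalent = 15.70 × 24/6 ≈ 62.80 kt.
63 kt ≥ 30 kt ⇒ rapid intensification.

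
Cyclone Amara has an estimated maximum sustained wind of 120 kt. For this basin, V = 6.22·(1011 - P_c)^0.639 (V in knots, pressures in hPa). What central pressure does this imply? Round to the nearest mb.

908 mb

ΔP = (V / 6.22)^(1/0.639) = (120/6.22)^1.565.
120/6.22 = 19.293; 19.293^1.565 ≈ 102.70 mb.
P_c = 1011 − 102.70 = 908.30 ≈ 908 mb.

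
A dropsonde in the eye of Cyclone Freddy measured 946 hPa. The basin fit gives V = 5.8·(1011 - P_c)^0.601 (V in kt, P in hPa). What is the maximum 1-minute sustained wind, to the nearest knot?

ΔP = 1011 − 946 = 65 hPa.
65^0.601 ≈ 12.290.
V ≈ 5.8 × 12.290 ≈ 71.3 kt.

71 kt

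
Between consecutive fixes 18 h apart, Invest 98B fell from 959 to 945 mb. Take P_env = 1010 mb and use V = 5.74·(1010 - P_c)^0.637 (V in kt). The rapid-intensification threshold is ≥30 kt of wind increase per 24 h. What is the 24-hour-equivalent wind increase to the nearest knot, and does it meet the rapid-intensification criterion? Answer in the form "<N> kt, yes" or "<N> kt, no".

16 kt, no

V₁: ΔP = 51, V ≈ 5.74 × 51^0.637 ≈ 70.25 kt.
V₂: ΔP = 65, V ≈ 5.74 × 65^0.637 ≈ 81.99 kt.
ΔV over 18 h = 11.74 kt → 24 h equivalent = 11.74 × 24/18 ≈ 15.65 kt.
16 kt < 30 kt ⇒ not rapid intensification.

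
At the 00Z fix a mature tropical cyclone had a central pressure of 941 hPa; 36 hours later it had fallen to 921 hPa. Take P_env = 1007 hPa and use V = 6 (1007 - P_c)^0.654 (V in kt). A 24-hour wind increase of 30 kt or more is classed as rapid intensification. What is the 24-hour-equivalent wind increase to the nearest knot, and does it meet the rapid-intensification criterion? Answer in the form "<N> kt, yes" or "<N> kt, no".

V₁: ΔP = 66, V ≈ 6 × 66^0.654 ≈ 92.93 kt.
V₂: ΔP = 86, V ≈ 6 × 86^0.654 ≈ 110.49 kt.
ΔV over 36 h = 17.56 kt → 24 h equivalent = 17.56 × 24/36 ≈ 11.71 kt.
12 kt < 30 kt ⇒ not rapid intensification.

12 kt, no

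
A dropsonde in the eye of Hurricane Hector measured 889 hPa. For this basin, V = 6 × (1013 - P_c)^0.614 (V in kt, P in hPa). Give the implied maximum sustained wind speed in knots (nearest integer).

116 kt

ΔP = 1013 − 889 = 124 hPa.
124^0.614 ≈ 19.291.
V ≈ 6 × 19.291 ≈ 115.7 kt.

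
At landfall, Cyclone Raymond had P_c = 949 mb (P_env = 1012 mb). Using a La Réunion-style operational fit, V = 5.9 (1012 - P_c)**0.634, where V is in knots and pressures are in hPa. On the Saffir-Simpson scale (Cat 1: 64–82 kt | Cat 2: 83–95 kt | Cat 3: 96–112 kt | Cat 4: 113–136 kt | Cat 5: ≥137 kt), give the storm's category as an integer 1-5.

1

ΔP = 1012 − 949 = 63 mb.
V ≈ 5.9 × 63^0.634 = 5.9 × 13.83 ≈ 82 kt.
82 kt falls in the Category 1 band.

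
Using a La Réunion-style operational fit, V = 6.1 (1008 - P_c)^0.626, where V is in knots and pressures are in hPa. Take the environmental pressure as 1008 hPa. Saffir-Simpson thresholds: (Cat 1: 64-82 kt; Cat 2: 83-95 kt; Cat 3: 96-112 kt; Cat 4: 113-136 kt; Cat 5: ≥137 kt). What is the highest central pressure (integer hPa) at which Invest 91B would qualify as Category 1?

965 hPa

Category 1 begins at V = 64 kt.
Required ΔP = (64/6.1)^(1/0.626) = 10.492^1.597 ≈ 42.73 hPa.
P_c ≤ 1008 − 42.73 = 965.27, so the highest integer P_c is 965 hPa.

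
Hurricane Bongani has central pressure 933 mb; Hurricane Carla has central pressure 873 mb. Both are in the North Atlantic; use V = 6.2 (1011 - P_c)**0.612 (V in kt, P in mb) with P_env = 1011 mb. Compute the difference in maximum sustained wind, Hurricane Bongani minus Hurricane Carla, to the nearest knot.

Hurricane Bongani: ΔP = 78; V ≈ 6.2 × 78^0.612 ≈ 89.20 kt.
Hurricane Carla: ΔP = 138; V ≈ 6.2 × 138^0.612 ≈ 126.47 kt.
Difference ≈ 89.20 − 126.47 = -37.27 → -37 kt.

-37 kt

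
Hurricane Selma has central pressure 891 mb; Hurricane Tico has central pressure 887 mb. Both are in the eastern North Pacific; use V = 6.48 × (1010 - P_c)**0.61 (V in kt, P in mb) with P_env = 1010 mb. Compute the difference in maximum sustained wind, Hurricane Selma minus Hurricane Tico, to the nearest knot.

Hurricane Selma: ΔP = 119; V ≈ 6.48 × 119^0.61 ≈ 119.58 kt.
Hurricane Tico: ΔP = 123; V ≈ 6.48 × 123^0.61 ≈ 122.02 kt.
Difference ≈ 119.58 − 122.02 = -2.44 → -2 kt.

-2 kt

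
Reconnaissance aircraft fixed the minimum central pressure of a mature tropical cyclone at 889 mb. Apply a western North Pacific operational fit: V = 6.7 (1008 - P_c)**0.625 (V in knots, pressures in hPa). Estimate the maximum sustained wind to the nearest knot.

133 kt

ΔP = 1008 − 889 = 119 mb.
119^0.625 ≈ 19.825.
V ≈ 6.7 × 19.825 ≈ 132.8 kt.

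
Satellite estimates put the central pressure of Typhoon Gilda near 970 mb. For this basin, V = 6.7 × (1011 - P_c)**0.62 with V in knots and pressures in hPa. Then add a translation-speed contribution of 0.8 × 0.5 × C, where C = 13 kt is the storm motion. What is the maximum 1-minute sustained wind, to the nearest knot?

72 kt

ΔP = 1011 − 970 = 41 mb.
41^0.62 ≈ 9.998.
V ≈ 6.7 × 9.998 ≈ 67.0 kt.
Translation term: 0.8 × 0.5 × 13 = 5.2 kt.
Corrected V ≈ 72.2 kt → 72 kt.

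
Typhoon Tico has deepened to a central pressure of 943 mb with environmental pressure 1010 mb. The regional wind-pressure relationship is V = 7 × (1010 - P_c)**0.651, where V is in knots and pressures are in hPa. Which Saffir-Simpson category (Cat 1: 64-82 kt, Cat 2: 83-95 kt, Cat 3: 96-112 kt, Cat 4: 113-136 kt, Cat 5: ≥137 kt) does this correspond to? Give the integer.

ΔP = 1010 − 943 = 67 mb.
V ≈ 7 × 67^0.651 = 7 × 15.44 ≈ 108 kt.
108 kt falls in the Category 3 band.

3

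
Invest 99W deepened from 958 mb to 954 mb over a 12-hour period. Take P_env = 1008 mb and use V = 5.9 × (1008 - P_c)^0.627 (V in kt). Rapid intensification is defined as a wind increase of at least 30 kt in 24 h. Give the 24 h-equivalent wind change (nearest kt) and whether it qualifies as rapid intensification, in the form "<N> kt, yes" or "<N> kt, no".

7 kt, no

V₁: ΔP = 50, V ≈ 5.9 × 50^0.627 ≈ 68.57 kt.
V₂: ΔP = 54, V ≈ 5.9 × 54^0.627 ≈ 71.96 kt.
ΔV over 12 h = 3.39 kt → 24 h equivalent = 3.39 × 24/12 ≈ 6.78 kt.
7 kt < 30 kt ⇒ not rapid intensification.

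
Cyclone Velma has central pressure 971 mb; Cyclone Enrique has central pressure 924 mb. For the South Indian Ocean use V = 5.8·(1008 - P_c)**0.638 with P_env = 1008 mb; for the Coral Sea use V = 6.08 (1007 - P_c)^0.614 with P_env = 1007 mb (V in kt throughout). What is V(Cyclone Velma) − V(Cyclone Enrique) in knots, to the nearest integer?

-34 kt

Cyclone Velma: ΔP = 37; V ≈ 5.8 × 37^0.638 ≈ 58.07 kt.
Cyclone Enrique: ΔP = 83; V ≈ 6.08 × 83^0.614 ≈ 91.67 kt.
Difference ≈ 58.07 − 91.67 = -33.60 → -34 kt.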